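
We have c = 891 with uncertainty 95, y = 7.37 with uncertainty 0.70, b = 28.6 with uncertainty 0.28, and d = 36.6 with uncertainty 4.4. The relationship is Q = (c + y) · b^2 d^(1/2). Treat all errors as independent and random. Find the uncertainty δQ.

Let u = c + y = 898. δu = √(δc² + δy²) = √(9020 + 0.490) = 95.0, so δu/u = 0.106.
Q is then a monomial in u, b, d:
δQ/Q = √((δu/u)² + (2·δb/b)² + (½·δd/d)²) = √(0.0112 + 0.000383 + 0.00361) = 0.123
Q = 4.45e+06, so δQ = 0.123 × 4.45e+06 = 5.48e+05.

5.48e+05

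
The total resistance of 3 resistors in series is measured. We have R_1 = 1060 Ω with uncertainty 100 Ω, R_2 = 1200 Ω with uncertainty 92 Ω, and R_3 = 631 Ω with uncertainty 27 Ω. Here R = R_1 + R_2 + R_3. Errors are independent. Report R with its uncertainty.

Sums and differences: (δR)² = Σ (cᵢ δxᵢ)².
  (δR_1)² = 10000;  (δR_2)² = 8460;  (δR_3)² = 729
δR = √(19200) = 139 Ω
R = 2890 Ω.

2890 ± 139 Ω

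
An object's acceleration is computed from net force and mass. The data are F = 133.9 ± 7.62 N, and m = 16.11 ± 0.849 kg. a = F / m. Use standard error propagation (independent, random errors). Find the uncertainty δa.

0.645 m/s^2

Since a is a product/quotient, work with relative uncertainties:
  (1·δF/F)² = (1×0.0569)² = 0.00324;  (-1·δm/m)² = (-1×0.0527)² = 0.00278
δa/a = √(0.00602) = 0.0776
a = 8.312 m/s^2, so δa = 0.0776 × 8.312 = 0.645 m/s^2.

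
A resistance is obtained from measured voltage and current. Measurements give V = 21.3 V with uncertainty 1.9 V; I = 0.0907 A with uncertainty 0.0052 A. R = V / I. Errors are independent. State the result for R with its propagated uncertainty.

For a monomial R ∝ V, I^-1, fractional errors add in quadrature:
  (1·δV/V)² = (1×0.0892)² = 0.00796;  (-1·δI/I)² = (-1×0.0573)² = 0.00329
δR/R = √(0.0112) = 0.106
R = 235 Ω, so δR = 0.106 × 235 = 24.9 Ω.

235 ± 24.9 Ω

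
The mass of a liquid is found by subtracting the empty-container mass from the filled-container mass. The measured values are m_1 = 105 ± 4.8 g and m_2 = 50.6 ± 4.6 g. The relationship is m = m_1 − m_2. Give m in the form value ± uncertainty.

Absolute uncertainties add in quadrature for a linear combination:
  (δm_1)² = 23.0;  (δm_2)² = 21.2
δm = √(44.2) = 6.65 g
m = 54.4 g.

54.4 ± 6.65 g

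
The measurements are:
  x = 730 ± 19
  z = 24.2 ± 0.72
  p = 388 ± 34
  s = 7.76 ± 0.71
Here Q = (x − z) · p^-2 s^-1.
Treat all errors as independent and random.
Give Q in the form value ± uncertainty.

0.000604 ± 0.000121

Let u = x − z = 706. δu = √(δx² + δz²) = √(361 + 0.518) = 19.0, so δu/u = 0.0269.
Q is then a monomial in u, p, s:
δQ/Q = √((δu/u)² + (-2·δp/p)² + (-1·δs/s)²) = √(0.000726 + 0.0307 + 0.00837) = 0.200
Q = 0.000604, so δQ = 0.200 × 0.000604 = 0.000121.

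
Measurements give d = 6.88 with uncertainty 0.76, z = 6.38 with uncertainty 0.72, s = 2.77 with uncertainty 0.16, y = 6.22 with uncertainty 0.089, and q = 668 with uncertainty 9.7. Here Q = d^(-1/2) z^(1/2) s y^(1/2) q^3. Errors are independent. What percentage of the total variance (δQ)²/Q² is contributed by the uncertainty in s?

29.0%

(δQ/Q)² = (−½·δd/d)² + (½·δz/z)² + (1·δs/s)² + (½·δy/y)² + (3·δq/q)²
  d term: (-0.5×0.110)² = 0.00305
  z term: (0.5×0.113)² = 0.00318
  s term: (1×0.0578)² = 0.00334
  y term: (0.5×0.0143)² = 5.12e-05
  q term: (3×0.0145)² = 0.00190
Total = 0.0115. Share from s = 0.00334/0.0115 = 0.290.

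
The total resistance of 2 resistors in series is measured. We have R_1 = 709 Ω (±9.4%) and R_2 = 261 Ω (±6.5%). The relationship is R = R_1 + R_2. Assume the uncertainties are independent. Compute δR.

68.8 Ω

Absolute uncertainties add in quadrature for a linear combination:
  (δR_1)² = 4440;  (δR_2)² = 288
δR = √(4730) = 68.8 Ω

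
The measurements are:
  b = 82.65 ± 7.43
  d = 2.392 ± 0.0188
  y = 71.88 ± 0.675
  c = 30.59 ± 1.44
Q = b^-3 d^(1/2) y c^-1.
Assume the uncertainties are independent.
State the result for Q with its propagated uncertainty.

(6.437 ± 1.76) × 10^-6

Relative error in a monomial: (δQ/Q)² = Σ (nᵢ · δxᵢ/xᵢ)².
  (-3·δb/b)² = (-3×0.0899)² = 0.0727;  (½·δd/d)² = (0.5×0.00786)² = 1.54e-05;  (1·δy/y)² = (1×0.00939)² = 8.82e-05;  (-1·δc/c)² = (-1×0.0471)² = 0.00222
δQ/Q = √(0.0751) = 0.274
Q = 6.437e-06, so δQ = 0.274 × 6.437e-06 = 1.76e-06.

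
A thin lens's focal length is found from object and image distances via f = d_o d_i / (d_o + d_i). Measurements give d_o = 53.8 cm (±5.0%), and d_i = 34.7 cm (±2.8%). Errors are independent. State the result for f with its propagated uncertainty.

21.1 ± 0.548 cm

∂f/∂d_o = (d_i/(d_o+d_i))² = 0.154;  ∂f/∂d_i = (d_o/(d_o+d_i))² = 0.370
δf = √((∂f/∂d_o · δd_o)² + (∂f/∂d_i · δd_i)²) = √(0.171 + 0.129) = 0.548 cm
f = 21.1 cm.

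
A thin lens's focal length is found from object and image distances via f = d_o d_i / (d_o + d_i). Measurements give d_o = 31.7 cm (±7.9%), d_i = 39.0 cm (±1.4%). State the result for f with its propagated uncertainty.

∂f/∂d_o = (d_i/(d_o+d_i))² = 0.304;  ∂f/∂d_i = (d_o/(d_o+d_i))² = 0.201
δf = √((∂f/∂d_o · δd_o)² + (∂f/∂d_i · δd_i)²) = √(0.581 + 0.0120) = 0.770 cm
f = 17.5 cm.

17.5 ± 0.770 cm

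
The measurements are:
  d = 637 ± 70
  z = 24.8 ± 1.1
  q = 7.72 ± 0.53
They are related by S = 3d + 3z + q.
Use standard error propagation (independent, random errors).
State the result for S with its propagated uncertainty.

1990 ± 210

Each term contributes (cᵢ δxᵢ)² to (δS)²:
  (3·δd)² = 44100;  (3·δz)² = 10.9;  (δq)² = 0.281
δS = √(44100) = 210
S = 1990.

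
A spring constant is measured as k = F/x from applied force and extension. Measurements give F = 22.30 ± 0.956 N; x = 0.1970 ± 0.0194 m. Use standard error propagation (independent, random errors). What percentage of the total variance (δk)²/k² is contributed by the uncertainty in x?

(δk/k)² = (1·δF/F)² + (-1·δx/x)²
  F term: (1×0.0429)² = 0.00184
  x term: (-1×0.0985)² = 0.00970
Total = 0.0115. Share from x = 0.00970/0.0115 = 0.841.

84.1%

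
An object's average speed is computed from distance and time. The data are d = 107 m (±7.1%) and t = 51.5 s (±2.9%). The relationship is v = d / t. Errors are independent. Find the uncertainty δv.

0.159 m/s

Relative error in a monomial: (δv/v)² = Σ (nᵢ · δxᵢ/xᵢ)².
  (1·δd/d)² = (1×0.0710)² = 0.00504;  (-1·δt/t)² = (-1×0.0290)² = 0.000841
δv/v = √(0.00588) = 0.0767
v = 2.08 m/s, so δv = 0.0767 × 2.08 = 0.159 m/s.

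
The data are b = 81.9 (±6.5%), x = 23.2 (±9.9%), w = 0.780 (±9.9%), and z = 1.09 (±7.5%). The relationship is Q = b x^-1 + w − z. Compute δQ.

0.433

Let p = b·x^-1 = 3.53. δp/p = √((1·δb/b)² + (-1·δx/x)²) = √(0.00423 + 0.00980) = 0.118, so δp = 0.418.
Q = p + w − z: δQ = √(δp² + δw² + δz²) = √(0.175 + 0.00596 + 0.00668) = 0.433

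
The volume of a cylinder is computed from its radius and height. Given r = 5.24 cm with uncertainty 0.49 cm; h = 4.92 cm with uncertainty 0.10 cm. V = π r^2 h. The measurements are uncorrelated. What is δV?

Relative error in a monomial: (δV/V)² = Σ (nᵢ · δxᵢ/xᵢ)².
  (2·δr/r)² = (2×0.0935)² = 0.0350;  (1·δh/h)² = (1×0.0203)² = 0.000413
δV/V = √(0.0354) = 0.188
V = 424 cm^3, so δV = 0.188 × 424 = 79.8 cm^3.

79.8 cm^3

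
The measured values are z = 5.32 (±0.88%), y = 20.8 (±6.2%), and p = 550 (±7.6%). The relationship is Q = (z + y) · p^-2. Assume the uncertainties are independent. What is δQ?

Let u = z + y = 26.1. δu = √(δz² + δy²) = √(0.00219 + 1.66) = 1.29, so δu/u = 0.0494.
Q is then a monomial in u, p:
δQ/Q = √((δu/u)² + (-2·δp/p)²) = √(0.00244 + 0.0231) = 0.160
Q = 8.63e-05, so δQ = 0.160 × 8.63e-05 = 1.38e-05.

1.38e-05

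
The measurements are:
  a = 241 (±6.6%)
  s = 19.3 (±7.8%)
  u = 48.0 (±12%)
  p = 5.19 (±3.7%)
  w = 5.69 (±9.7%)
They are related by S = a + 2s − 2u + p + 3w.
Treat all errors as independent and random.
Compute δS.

Absolute uncertainties add in quadrature for a linear combination:
  (δa)² = 253;  (2·δs)² = 9.06;  (2·δu)² = 133;  (δp)² = 0.0369;  (3·δw)² = 2.74
δS = √(398) = 19.9

19.9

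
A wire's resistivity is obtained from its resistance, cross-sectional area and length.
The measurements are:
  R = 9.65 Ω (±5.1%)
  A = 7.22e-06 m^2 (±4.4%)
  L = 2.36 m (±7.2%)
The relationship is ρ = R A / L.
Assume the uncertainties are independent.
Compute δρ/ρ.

ρ is a product of powers, so relative uncertainties combine in quadrature:
  (1·δR/R)² = (1×0.0510)² = 0.00260;  (1·δA/A)² = (1×0.0440)² = 0.00194;  (-1·δL/L)² = (-1×0.0720)² = 0.00518
δρ/ρ = √(0.00972) = 0.0986

0.0986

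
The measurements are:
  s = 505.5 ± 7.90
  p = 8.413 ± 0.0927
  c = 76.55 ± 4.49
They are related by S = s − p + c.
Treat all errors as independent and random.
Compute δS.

9.09

Absolute uncertainties add in quadrature for a linear combination:
  (δs)² = 62.4;  (δp)² = 0.00859;  (δc)² = 20.2
δS = √(82.6) = 9.09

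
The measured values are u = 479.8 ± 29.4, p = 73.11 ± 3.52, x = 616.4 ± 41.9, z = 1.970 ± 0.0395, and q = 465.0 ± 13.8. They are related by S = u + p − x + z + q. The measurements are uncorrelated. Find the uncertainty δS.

S is a linear combination, so absolute uncertainties add in quadrature:
  (δu)² = 864;  (δp)² = 12.4;  (δx)² = 1760;  (δz)² = 0.00156;  (δq)² = 190
δS = √(2820) = 53.1

53.1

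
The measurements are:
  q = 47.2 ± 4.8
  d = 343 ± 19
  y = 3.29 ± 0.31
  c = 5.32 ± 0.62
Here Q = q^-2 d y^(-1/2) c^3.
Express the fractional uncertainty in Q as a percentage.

41.1%

Q is a product of powers, so relative uncertainties combine in quadrature:
  (-2·δq/q)² = (-2×0.102)² = 0.0414;  (1·δd/d)² = (1×0.0554)² = 0.00307;  (−½·δy/y)² = (-0.5×0.0942)² = 0.00222;  (3·δc/c)² = (3×0.117)² = 0.122
δQ/Q = √(0.169) = 0.411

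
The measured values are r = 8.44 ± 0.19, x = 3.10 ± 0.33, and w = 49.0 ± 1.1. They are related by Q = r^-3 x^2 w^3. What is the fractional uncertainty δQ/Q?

Relative error in a monomial: (δQ/Q)² = Σ (nᵢ · δxᵢ/xᵢ)².
  (-3·δr/r)² = (-3×0.0225)² = 0.00456;  (2·δx/x)² = (2×0.106)² = 0.0453;  (3·δw/w)² = (3×0.0224)² = 0.00454
δQ/Q = √(0.0544) = 0.233

0.233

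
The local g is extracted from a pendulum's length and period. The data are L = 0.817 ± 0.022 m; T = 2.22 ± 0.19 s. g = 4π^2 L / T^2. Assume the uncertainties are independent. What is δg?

1.13 m/s^2

For a monomial g ∝ L, T^-2, fractional errors add in quadrature:
  (1·δL/L)² = (1×0.0269)² = 0.000725;  (-2·δT/T)² = (-2×0.0856)² = 0.0293
δg/g = √(0.0300) = 0.173
g = 6.54 m/s^2, so δg = 0.173 × 6.54 = 1.13 m/s^2.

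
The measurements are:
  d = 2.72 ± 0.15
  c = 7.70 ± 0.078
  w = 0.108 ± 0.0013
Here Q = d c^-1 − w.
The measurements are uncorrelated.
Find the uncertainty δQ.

0.0198

Let p = d·c^-1 = 0.353. δp/p = √((1·δd/d)² + (-1·δc/c)²) = √(0.00304 + 0.000103) = 0.0561, so δp = 0.0198.
Q = p − w: δQ = √(δp² + δw²) = √(0.000392 + 1.69e-06) = 0.0198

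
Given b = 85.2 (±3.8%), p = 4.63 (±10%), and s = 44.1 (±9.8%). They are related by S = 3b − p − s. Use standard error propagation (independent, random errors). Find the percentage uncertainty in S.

5.14%

S is a linear combination, so absolute uncertainties add in quadrature:
  (3·δb)² = 94.3;  (δp)² = 0.214;  (δs)² = 18.7
δS = √(113) = 10.6
S = 207, so δS/S = 10.6/207 = 0.0514.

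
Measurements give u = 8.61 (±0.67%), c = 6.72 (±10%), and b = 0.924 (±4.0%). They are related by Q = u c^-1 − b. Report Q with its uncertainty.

0.357 ± 0.134

Let p = u·c^-1 = 1.28. δp/p = √((1·δu/u)² + (-1·δc/c)²) = √(4.49e-05 + 0.0100) = 0.100, so δp = 0.128.
Q = p − b: δQ = √(δp² + δb²) = √(0.0165 + 0.00137) = 0.134
Q = 0.357.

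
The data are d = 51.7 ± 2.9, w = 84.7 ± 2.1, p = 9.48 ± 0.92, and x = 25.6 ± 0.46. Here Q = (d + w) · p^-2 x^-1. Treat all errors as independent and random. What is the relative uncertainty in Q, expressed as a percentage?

Let u = d + w = 136. δu = √(δd² + δw²) = √(8.41 + 4.41) = 3.58, so δu/u = 0.0263.
Q is then a monomial in u, p, x:
δQ/Q = √((δu/u)² + (-2·δp/p)² + (-1·δx/x)²) = √(0.000689 + 0.0377 + 0.000323) = 0.197

19.7%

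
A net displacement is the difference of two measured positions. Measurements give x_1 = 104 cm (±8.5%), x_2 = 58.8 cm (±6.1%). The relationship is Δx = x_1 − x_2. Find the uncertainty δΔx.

For a sum/difference, combine absolute errors in quadrature:
  (δx_1)² = 78.1;  (δx_2)² = 12.9
δΔx = √(91.0) = 9.54 cm

9.54 cm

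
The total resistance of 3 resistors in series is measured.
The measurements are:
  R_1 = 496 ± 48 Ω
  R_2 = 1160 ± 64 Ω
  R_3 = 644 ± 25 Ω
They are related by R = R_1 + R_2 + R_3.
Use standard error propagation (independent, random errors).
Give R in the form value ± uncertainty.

2300 ± 83.8 Ω

Each term contributes (cᵢ δxᵢ)² to (δR)²:
  (δR_1)² = 2300;  (δR_2)² = 4100;  (δR_3)² = 625
δR = √(7020) = 83.8 Ω
R = 2300 Ω.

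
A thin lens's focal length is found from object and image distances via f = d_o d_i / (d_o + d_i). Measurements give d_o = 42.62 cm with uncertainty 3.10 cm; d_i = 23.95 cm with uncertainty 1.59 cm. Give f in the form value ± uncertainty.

∂f/∂d_o = (d_i/(d_o+d_i))² = 0.129;  ∂f/∂d_i = (d_o/(d_o+d_i))² = 0.410
δf = √((∂f/∂d_o · δd_o)² + (∂f/∂d_i · δd_i)²) = √(0.161 + 0.425) = 0.765 cm
f = 15.33 cm.

15.33 ± 0.765 cm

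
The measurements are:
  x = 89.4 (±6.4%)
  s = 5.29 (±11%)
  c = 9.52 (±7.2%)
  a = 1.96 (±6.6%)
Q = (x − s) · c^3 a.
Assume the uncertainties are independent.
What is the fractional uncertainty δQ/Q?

Let u = x − s = 84.1. δu = √(δx² + δs²) = √(32.7 + 0.339) = 5.75, so δu/u = 0.0684.
Q is then a monomial in u, c, a:
δQ/Q = √((δu/u)² + (3·δc/c)² + (1·δa/a)²) = √(0.00468 + 0.0467 + 0.00436) = 0.236

0.236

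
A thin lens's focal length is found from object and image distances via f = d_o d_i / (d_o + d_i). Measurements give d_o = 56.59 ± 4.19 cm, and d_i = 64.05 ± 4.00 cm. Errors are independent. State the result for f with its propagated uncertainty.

30.04 ± 1.47 cm

∂f/∂d_o = (d_i/(d_o+d_i))² = 0.282;  ∂f/∂d_i = (d_o/(d_o+d_i))² = 0.220
δf = √((∂f/∂d_o · δd_o)² + (∂f/∂d_i · δd_i)²) = √(1.39 + 0.775) = 1.47 cm
f = 30.04 cm.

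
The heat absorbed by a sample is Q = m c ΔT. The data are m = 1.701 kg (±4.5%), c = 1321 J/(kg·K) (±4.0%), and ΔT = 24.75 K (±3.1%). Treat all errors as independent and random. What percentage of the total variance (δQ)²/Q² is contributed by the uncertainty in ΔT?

(δQ/Q)² = (1·δm/m)² + (1·δc/c)² + (1·δΔT/ΔT)²
  m term: (1×0.0450)² = 0.00202
  c term: (1×0.0400)² = 0.00160
  ΔT term: (1×0.0310)² = 0.000961
Total = 0.00459. Share from ΔT = 0.000961/0.00459 = 0.210.

21.0%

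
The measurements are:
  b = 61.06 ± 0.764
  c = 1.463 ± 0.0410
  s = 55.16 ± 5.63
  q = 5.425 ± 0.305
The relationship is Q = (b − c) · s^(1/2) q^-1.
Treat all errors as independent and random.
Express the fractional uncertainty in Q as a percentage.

7.70%

Let u = b − c = 59.60. δu = √(δb² + δc²) = √(0.584 + 0.00168) = 0.765, so δu/u = 0.0128.
Q is then a monomial in u, s, q:
δQ/Q = √((δu/u)² + (½·δs/s)² + (-1·δq/q)²) = √(0.000165 + 0.00260 + 0.00316) = 0.0770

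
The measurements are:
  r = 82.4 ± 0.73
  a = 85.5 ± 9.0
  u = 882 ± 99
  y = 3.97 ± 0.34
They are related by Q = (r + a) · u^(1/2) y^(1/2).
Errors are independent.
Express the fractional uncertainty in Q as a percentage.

8.87%

Let w = r + a = 168. δw = √(δr² + δa²) = √(0.533 + 81.0) = 9.03, so δw/w = 0.0538.
Q is then a monomial in w, u, y:
δQ/Q = √((δw/w)² + (½·δu/u)² + (½·δy/y)²) = √(0.00289 + 0.00315 + 0.00183) = 0.0887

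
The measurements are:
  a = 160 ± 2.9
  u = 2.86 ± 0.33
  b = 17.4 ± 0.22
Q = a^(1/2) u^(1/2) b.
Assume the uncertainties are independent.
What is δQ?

Since Q is a product/quotient, work with relative uncertainties:
  (½·δa/a)² = (0.5×0.0181)² = 8.21e-05;  (½·δu/u)² = (0.5×0.115)² = 0.00333;  (1·δb/b)² = (1×0.0126)² = 0.000160
δQ/Q = √(0.00357) = 0.0598
Q = 372, so δQ = 0.0598 × 372 = 22.2.

22.2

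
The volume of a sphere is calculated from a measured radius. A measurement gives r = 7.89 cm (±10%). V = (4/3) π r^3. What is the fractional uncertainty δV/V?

0.300

V ∝ r^3, so δV/V = |3| · δr/r = 3 × 0.100 = 0.300.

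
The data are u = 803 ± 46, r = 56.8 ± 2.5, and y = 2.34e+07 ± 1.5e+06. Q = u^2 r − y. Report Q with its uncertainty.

Let p = u^2·r = 3.66e+07. δp/p = √((2·δu/u)² + (1·δr/r)²) = √(0.0131 + 0.00194) = 0.123, so δp = 4.5e+06.
Q = p − y: δQ = √(δp² + δy²) = √(2.02e+13 + 2.25e+12) = 4.74e+06
Q = 1.32e+07.

(1.32 ± 0.474) × 10^7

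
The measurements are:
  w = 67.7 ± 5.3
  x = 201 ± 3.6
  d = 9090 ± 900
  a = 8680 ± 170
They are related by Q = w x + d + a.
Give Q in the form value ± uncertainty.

31400 ± 1430

Let p = w·x = 13600. δp/p = √((1·δw/w)² + (1·δx/x)²) = √(0.00613 + 0.000321) = 0.0803, so δp = 1090.
Q = p + d + a: δQ = √(δp² + δd² + δa²) = √(1.19e+06 + 8.1e+05 + 28900) = 1430
Q = 31400.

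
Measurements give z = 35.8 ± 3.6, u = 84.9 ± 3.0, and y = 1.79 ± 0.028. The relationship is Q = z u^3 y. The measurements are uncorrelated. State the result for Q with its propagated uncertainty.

(3.92 ± 0.576) × 10^7

Relative error in a monomial: (δQ/Q)² = Σ (nᵢ · δxᵢ/xᵢ)².
  (1·δz/z)² = (1×0.101)² = 0.0101;  (3·δu/u)² = (3×0.0353)² = 0.0112;  (1·δy/y)² = (1×0.0156)² = 0.000245
δQ/Q = √(0.0216) = 0.147
Q = 3.92e+07, so δQ = 0.147 × 3.92e+07 = 5.76e+06.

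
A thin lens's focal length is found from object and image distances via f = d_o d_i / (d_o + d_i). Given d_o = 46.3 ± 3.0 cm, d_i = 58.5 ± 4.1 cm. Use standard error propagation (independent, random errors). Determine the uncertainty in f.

∂f/∂d_o = (d_i/(d_o+d_i))² = 0.312;  ∂f/∂d_i = (d_o/(d_o+d_i))² = 0.195
δf = √((∂f/∂d_o · δd_o)² + (∂f/∂d_i · δd_i)²) = √(0.874 + 0.640) = 1.23 cm

1.23 cm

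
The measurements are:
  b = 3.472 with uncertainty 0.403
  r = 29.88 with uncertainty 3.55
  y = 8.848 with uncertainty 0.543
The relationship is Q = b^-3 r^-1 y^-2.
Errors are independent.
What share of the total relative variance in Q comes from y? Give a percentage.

(δQ/Q)² = (-3·δb/b)² + (-1·δr/r)² + (-2·δy/y)²
  b term: (-3×0.116)² = 0.121
  r term: (-1×0.119)² = 0.0141
  y term: (-2×0.0614)² = 0.0151
Total = 0.150. Share from y = 0.0151/0.150 = 0.100.

10.0%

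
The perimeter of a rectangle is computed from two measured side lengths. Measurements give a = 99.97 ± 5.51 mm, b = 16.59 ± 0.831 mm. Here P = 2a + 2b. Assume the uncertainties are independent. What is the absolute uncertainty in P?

11.1 mm

Sums and differences: (δP)² = Σ (cᵢ δxᵢ)².
  (2·δa)² = 121;  (2·δb)² = 2.76
δP = √(124) = 11.1 mm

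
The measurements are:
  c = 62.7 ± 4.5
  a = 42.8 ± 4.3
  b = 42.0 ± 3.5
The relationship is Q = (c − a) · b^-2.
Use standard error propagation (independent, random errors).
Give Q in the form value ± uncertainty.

Let u = c − a = 19.9. δu = √(δc² + δa²) = √(20.2 + 18.5) = 6.22, so δu/u = 0.313.
Q is then a monomial in u, b:
δQ/Q = √((δu/u)² + (-2·δb/b)²) = √(0.0978 + 0.0278) = 0.354
Q = 0.0113, so δQ = 0.354 × 0.0113 = 0.00400.

0.0113 ± 0.00400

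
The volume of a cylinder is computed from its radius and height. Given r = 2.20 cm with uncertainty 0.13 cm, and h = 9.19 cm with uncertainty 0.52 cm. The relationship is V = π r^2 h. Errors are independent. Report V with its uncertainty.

Products/powers → add relative errors in quadrature, weighted by exponent:
  (2·δr/r)² = (2×0.0591)² = 0.0140;  (1·δh/h)² = (1×0.0566)² = 0.00320
δV/V = √(0.0172) = 0.131
V = 140 cm^3, so δV = 0.131 × 140 = 18.3 cm^3.

140 ± 18.3 cm^3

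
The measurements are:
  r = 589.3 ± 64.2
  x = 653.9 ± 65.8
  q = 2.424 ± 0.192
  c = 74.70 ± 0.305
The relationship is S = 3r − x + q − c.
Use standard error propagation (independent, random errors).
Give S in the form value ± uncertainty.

S is a linear combination, so absolute uncertainties add in quadrature:
  (3·δr)² = 37100;  (δx)² = 4330;  (δq)² = 0.0369;  (δc)² = 0.0930
δS = √(41400) = 204
S = 1042.

1042 ± 204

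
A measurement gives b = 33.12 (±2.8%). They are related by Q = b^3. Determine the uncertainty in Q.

Q ∝ b^3, so δQ/Q = |3| · δb/b = 3 × 0.0280 = 0.0840.
Q = 36330, so δQ = 0.0840 × 36330 = 3050.

3050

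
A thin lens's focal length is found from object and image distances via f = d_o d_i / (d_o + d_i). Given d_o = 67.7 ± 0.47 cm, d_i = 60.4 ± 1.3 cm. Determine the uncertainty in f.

∂f/∂d_o = (d_i/(d_o+d_i))² = 0.222;  ∂f/∂d_i = (d_o/(d_o+d_i))² = 0.279
δf = √((∂f/∂d_o · δd_o)² + (∂f/∂d_i · δd_i)²) = √(0.0109 + 0.132) = 0.378 cm

0.378 cm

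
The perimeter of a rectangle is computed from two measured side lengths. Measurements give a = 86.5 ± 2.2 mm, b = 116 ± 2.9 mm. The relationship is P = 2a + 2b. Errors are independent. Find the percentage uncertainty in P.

P is a linear combination, so absolute uncertainties add in quadrature:
  (2·δa)² = 19.4;  (2·δb)² = 33.6
δP = √(53.0) = 7.28 mm
P = 405 mm, so δP/P = 7.28/405 = 0.0180.

1.80%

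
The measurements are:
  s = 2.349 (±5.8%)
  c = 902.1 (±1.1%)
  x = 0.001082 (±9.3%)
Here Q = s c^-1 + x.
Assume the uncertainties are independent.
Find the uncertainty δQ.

0.000184

Let p = s·c^-1 = 0.002604. δp/p = √((1·δs/s)² + (-1·δc/c)²) = √(0.00336 + 0.000121) = 0.0590, so δp = 0.000154.
Q = p + x: δQ = √(δp² + δx²) = √(2.36e-08 + 1.01e-08) = 0.000184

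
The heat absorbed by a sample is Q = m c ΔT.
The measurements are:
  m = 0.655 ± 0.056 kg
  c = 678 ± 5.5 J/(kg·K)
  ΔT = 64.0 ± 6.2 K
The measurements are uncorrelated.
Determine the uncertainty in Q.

3680 J

Products/powers → add relative errors in quadrature, weighted by exponent:
  (1·δm/m)² = (1×0.0855)² = 0.00731;  (1·δc/c)² = (1×0.00811)² = 6.58e-05;  (1·δΔT/ΔT)² = (1×0.0969)² = 0.00938
δQ/Q = √(0.0168) = 0.129
Q = 28400 J, so δQ = 0.129 × 28400 = 3680 J.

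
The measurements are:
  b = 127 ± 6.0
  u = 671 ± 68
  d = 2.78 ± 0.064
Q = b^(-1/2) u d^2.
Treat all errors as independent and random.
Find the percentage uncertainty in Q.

Relative error in a monomial: (δQ/Q)² = Σ (nᵢ · δxᵢ/xᵢ)².
  (−½·δb/b)² = (-0.5×0.0472)² = 0.000558;  (1·δu/u)² = (1×0.101)² = 0.0103;  (2·δd/d)² = (2×0.0230)² = 0.00212
δQ/Q = √(0.0129) = 0.114

11.4%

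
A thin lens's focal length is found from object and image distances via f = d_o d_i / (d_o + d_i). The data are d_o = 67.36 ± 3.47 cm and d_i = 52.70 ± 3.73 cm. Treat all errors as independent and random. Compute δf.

∂f/∂d_o = (d_i/(d_o+d_i))² = 0.193;  ∂f/∂d_i = (d_o/(d_o+d_i))² = 0.315
δf = √((∂f/∂d_o · δd_o)² + (∂f/∂d_i · δd_i)²) = √(0.447 + 1.38) = 1.35 cm

1.35 cm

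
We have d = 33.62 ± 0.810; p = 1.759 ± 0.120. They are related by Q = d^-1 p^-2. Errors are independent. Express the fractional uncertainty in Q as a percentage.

Q is a product of powers, so relative uncertainties combine in quadrature:
  (-1·δd/d)² = (-1×0.0241)² = 0.000580;  (-2·δp/p)² = (-2×0.0682)² = 0.0186
δQ/Q = √(0.0192) = 0.139

13.9%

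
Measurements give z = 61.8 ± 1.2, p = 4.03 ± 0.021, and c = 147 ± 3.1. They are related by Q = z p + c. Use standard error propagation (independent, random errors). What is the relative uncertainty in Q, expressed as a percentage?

Let w = z·p = 249. δw/w = √((1·δz/z)² + (1·δp/p)²) = √(0.000377 + 2.72e-05) = 0.0201, so δw = 5.01.
Q = w + c: δQ = √(δw² + δc²) = √(25.1 + 9.61) = 5.89
Q = 396, so δQ/Q = 5.89/396 = 0.0149.

1.49%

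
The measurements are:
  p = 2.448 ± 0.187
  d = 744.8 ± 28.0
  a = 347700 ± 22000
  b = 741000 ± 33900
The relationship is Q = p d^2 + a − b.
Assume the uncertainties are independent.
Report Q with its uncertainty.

(9.647 ± 1.51) × 10^5

Let w = p·d^2 = 1.358e+06. δw/w = √((1·δp/p)² + (2·δd/d)²) = √(0.00584 + 0.00565) = 0.107, so δw = 1.46e+05.
Q = w + a − b: δQ = √(δw² + δa² + δb²) = √(2.12e+10 + 4.84e+08 + 1.15e+09) = 1.51e+05
Q = 964700.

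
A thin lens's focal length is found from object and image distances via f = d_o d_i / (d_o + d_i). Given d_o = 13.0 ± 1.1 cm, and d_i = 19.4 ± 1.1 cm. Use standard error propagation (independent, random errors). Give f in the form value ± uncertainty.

∂f/∂d_o = (d_i/(d_o+d_i))² = 0.359;  ∂f/∂d_i = (d_o/(d_o+d_i))² = 0.161
δf = √((∂f/∂d_o · δd_o)² + (∂f/∂d_i · δd_i)²) = √(0.156 + 0.0314) = 0.432 cm
f = 7.78 cm.

7.78 ± 0.432 cm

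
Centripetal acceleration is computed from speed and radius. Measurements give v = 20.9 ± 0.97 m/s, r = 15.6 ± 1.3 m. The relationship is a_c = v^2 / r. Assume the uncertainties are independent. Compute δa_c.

Each factor contributes (exponent × relative error)² to (δa_c/a_c)²:
  (2·δv/v)² = (2×0.0464)² = 0.00862;  (-1·δr/r)² = (-1×0.0833)² = 0.00694
δa_c/a_c = √(0.0156) = 0.125
a_c = 28.0 m/s^2, so δa_c = 0.125 × 28.0 = 3.49 m/s^2.

3.49 m/s^2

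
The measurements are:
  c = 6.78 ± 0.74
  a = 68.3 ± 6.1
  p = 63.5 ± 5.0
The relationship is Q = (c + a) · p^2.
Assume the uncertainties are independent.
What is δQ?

Let u = c + a = 75.1. δu = √(δc² + δa²) = √(0.548 + 37.2) = 6.14, so δu/u = 0.0818.
Q is then a monomial in u, p:
δQ/Q = √((δu/u)² + (2·δp/p)²) = √(0.00670 + 0.0248) = 0.177
Q = 3.03e+05, so δQ = 0.177 × 3.03e+05 = 53700.

53700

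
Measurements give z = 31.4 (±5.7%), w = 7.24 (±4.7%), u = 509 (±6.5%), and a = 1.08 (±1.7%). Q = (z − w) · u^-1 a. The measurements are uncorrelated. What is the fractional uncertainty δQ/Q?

Let h = z − w = 24.2. δh = √(δz² + δw²) = √(3.20 + 0.116) = 1.82, so δh/h = 0.0754.
Q is then a monomial in h, u, a:
δQ/Q = √((δh/h)² + (-1·δu/u)² + (1·δa/a)²) = √(0.00569 + 0.00423 + 0.000289) = 0.101

0.101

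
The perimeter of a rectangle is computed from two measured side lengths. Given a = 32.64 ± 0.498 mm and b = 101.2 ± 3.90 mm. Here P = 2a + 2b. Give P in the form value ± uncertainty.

P is a linear combination, so absolute uncertainties add in quadrature:
  (2·δa)² = 0.992;  (2·δb)² = 60.8
δP = √(61.8) = 7.86 mm
P = 267.7 mm.

267.7 ± 7.86 mm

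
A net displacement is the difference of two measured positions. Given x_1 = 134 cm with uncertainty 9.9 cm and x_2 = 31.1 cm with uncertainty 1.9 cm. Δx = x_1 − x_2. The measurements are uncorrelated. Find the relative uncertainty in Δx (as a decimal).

0.0980

Δx is a linear combination, so absolute uncertainties add in quadrature:
  (δx_1)² = 98.0;  (δx_2)² = 3.61
δΔx = √(102) = 10.1 cm
Δx = 103 cm, so δΔx/Δx = 10.1/103 = 0.0980.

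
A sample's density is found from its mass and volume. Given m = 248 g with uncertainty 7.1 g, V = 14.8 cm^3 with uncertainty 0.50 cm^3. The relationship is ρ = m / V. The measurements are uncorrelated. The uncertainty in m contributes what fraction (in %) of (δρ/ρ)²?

41.8%

(δρ/ρ)² = (1·δm/m)² + (-1·δV/V)²
  m term: (1×0.0286)² = 0.000820
  V term: (-1×0.0338)² = 0.00114
Total = 0.00196. Share from m = 0.000820/0.00196 = 0.418.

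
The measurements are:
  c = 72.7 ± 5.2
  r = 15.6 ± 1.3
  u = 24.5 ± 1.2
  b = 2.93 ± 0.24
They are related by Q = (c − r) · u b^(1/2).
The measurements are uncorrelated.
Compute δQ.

272

Let w = c − r = 57.1. δw = √(δc² + δr²) = √(27.0 + 1.69) = 5.36, so δw/w = 0.0939.
Q is then a monomial in w, u, b:
δQ/Q = √((δw/w)² + (1·δu/u)² + (½·δb/b)²) = √(0.00881 + 0.00240 + 0.00168) = 0.114
Q = 2390, so δQ = 0.114 × 2390 = 272.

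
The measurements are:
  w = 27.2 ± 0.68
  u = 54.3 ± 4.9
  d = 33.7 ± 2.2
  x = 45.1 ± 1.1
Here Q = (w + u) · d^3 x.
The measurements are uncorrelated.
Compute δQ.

Let h = w + u = 81.5. δh = √(δw² + δu²) = √(0.462 + 24.0) = 4.95, so δh/h = 0.0607.
Q is then a monomial in h, d, x:
δQ/Q = √((δh/h)² + (3·δd/d)² + (1·δx/x)²) = √(0.00368 + 0.0384 + 0.000595) = 0.206
Q = 1.41e+08, so δQ = 0.206 × 1.41e+08 = 2.9e+07.

2.9e+07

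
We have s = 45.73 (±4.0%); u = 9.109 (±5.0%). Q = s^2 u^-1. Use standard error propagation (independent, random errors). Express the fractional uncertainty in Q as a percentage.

9.43%

Each factor contributes (exponent × relative error)² to (δQ/Q)²:
  (2·δs/s)² = (2×0.0400)² = 0.00640;  (-1·δu/u)² = (-1×0.0500)² = 0.00250
δQ/Q = √(0.00890) = 0.0943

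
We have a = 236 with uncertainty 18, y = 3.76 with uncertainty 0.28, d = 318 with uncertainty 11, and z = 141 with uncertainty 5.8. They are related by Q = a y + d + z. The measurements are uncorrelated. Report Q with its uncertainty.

1350 ± 95.4

Let p = a·y = 887. δp/p = √((1·δa/a)² + (1·δy/y)²) = √(0.00582 + 0.00555) = 0.107, so δp = 94.6.
Q = p + d + z: δQ = √(δp² + δd² + δz²) = √(8950 + 121 + 33.6) = 95.4
Q = 1350.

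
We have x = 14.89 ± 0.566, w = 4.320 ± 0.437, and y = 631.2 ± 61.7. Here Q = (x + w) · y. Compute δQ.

1270

Let u = x + w = 19.21. δu = √(δx² + δw²) = √(0.320 + 0.191) = 0.715, so δu/u = 0.0372.
Q is then a monomial in u, y:
δQ/Q = √((δu/u)² + (1·δy/y)²) = √(0.00139 + 0.00956) = 0.105
Q = 12130, so δQ = 0.105 × 12130 = 1270.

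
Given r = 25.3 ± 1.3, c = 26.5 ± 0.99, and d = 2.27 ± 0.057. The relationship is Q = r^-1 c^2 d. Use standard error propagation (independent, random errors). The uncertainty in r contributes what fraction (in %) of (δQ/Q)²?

29.8%

(δQ/Q)² = (-1·δr/r)² + (2·δc/c)² + (1·δd/d)²
  r term: (-1×0.0514)² = 0.00264
  c term: (2×0.0374)² = 0.00558
  d term: (1×0.0251)² = 0.000631
Total = 0.00885. Share from r = 0.00264/0.00885 = 0.298.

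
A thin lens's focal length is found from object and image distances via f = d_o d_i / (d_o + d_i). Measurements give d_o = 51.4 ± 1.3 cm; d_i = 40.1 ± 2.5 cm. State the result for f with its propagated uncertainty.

22.5 ± 0.827 cm

∂f/∂d_o = (d_i/(d_o+d_i))² = 0.192;  ∂f/∂d_i = (d_o/(d_o+d_i))² = 0.316
δf = √((∂f/∂d_o · δd_o)² + (∂f/∂d_i · δd_i)²) = √(0.0623 + 0.622) = 0.827 cm
f = 22.5 cm.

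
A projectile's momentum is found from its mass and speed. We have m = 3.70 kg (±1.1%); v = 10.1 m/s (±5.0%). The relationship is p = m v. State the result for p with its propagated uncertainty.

For a monomial p ∝ m, v, fractional errors add in quadrature:
  (1·δm/m)² = (1×0.0110)² = 0.000121;  (1·δv/v)² = (1×0.0500)² = 0.00250
δp/p = √(0.00262) = 0.0512
p = 37.4 kg·m/s, so δp = 0.0512 × 37.4 = 1.91 kg·m/s.

37.4 ± 1.91 kg·m/s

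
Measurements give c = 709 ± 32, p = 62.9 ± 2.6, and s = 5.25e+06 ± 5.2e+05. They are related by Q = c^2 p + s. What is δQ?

Let w = c^2·p = 3.16e+07. δw/w = √((2·δc/c)² + (1·δp/p)²) = √(0.00815 + 0.00171) = 0.0993, so δw = 3.14e+06.
Q = w + s: δQ = √(δw² + δs²) = √(9.85e+12 + 2.7e+11) = 3.18e+06

3.18e+06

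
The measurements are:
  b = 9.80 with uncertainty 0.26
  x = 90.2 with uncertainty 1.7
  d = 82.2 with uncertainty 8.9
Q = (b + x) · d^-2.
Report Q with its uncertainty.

0.0148 ± 0.00321

Let u = b + x = 100. δu = √(δb² + δx²) = √(0.0676 + 2.89) = 1.72, so δu/u = 0.0172.
Q is then a monomial in u, d:
δQ/Q = √((δu/u)² + (-2·δd/d)²) = √(0.000296 + 0.0469) = 0.217
Q = 0.0148, so δQ = 0.217 × 0.0148 = 0.00321.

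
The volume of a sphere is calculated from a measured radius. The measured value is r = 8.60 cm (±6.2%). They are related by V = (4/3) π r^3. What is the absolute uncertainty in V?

V ∝ r^3, so δV/V = |3| · δr/r = 3 × 0.0620 = 0.186.
V = 2660 cm^3, so δV = 0.186 × 2660 = 496 cm^3.

496 cm^3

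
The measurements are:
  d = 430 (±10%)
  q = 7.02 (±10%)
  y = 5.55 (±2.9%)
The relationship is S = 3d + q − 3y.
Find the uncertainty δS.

129

Each term contributes (cᵢ δxᵢ)² to (δS)²:
  (3·δd)² = 16600;  (δq)² = 0.493;  (3·δy)² = 0.233
δS = √(16600) = 129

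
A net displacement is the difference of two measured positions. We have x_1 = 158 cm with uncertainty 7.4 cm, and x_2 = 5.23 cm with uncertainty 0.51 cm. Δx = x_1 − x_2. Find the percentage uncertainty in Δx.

Each term contributes (cᵢ δxᵢ)² to (δΔx)²:
  (δx_1)² = 54.8;  (δx_2)² = 0.260
δΔx = √(55.0) = 7.42 cm
Δx = 153 cm, so δΔx/Δx = 7.42/153 = 0.0486.

4.86%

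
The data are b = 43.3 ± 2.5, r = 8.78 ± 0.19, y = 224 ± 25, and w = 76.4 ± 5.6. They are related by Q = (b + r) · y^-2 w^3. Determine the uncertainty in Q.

Let u = b + r = 52.1. δu = √(δb² + δr²) = √(6.25 + 0.0361) = 2.51, so δu/u = 0.0481.
Q is then a monomial in u, y, w:
δQ/Q = √((δu/u)² + (-2·δy/y)² + (3·δw/w)²) = √(0.00232 + 0.0498 + 0.0484) = 0.317
Q = 463, so δQ = 0.317 × 463 = 147.

147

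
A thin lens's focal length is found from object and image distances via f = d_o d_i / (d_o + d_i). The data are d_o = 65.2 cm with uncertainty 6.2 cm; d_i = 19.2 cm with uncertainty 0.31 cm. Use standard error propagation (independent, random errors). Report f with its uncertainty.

∂f/∂d_o = (d_i/(d_o+d_i))² = 0.0518;  ∂f/∂d_i = (d_o/(d_o+d_i))² = 0.597
δf = √((∂f/∂d_o · δd_o)² + (∂f/∂d_i · δd_i)²) = √(0.103 + 0.0342) = 0.370 cm
f = 14.8 cm.

14.8 ± 0.370 cm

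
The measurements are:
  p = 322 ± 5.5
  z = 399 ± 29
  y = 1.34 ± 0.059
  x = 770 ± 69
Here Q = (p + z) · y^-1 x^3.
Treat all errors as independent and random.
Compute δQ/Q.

Let u = p + z = 721. δu = √(δp² + δz²) = √(30.2 + 841) = 29.5, so δu/u = 0.0409.
Q is then a monomial in u, y, x:
δQ/Q = √((δu/u)² + (-1·δy/y)² + (3·δx/x)²) = √(0.00168 + 0.00194 + 0.0723) = 0.275

0.275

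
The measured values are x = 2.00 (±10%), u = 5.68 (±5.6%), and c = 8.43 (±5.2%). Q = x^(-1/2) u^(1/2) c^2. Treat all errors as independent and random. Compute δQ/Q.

0.119

For a monomial Q ∝ x^(-1/2), u^(1/2), c^2, fractional errors add in quadrature:
  (−½·δx/x)² = (-0.5×0.100)² = 0.00250;  (½·δu/u)² = (0.5×0.0560)² = 0.000784;  (2·δc/c)² = (2×0.0520)² = 0.0108
δQ/Q = √(0.0141) = 0.119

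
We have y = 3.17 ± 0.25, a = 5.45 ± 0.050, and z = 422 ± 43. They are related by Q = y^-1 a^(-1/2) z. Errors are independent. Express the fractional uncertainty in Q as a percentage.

Each factor contributes (exponent × relative error)² to (δQ/Q)²:
  (-1·δy/y)² = (-1×0.0789)² = 0.00622;  (−½·δa/a)² = (-0.5×0.00917)² = 2.1e-05;  (1·δz/z)² = (1×0.102)² = 0.0104
δQ/Q = √(0.0166) = 0.129

12.9%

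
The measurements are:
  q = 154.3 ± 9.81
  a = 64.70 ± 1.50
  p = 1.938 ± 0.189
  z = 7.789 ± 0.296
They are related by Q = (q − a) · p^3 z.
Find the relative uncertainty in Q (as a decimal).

Let u = q − a = 89.60. δu = √(δq² + δa²) = √(96.2 + 2.25) = 9.92, so δu/u = 0.111.
Q is then a monomial in u, p, z:
δQ/Q = √((δu/u)² + (3·δp/p)² + (1·δz/z)²) = √(0.0123 + 0.0856 + 0.00144) = 0.315

0.315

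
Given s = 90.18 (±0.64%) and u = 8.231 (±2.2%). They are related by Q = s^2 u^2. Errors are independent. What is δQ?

25200

Q is a product of powers, so relative uncertainties combine in quadrature:
  (2·δs/s)² = (2×0.00640)² = 0.000164;  (2·δu/u)² = (2×0.0220)² = 0.00194
δQ/Q = √(0.00210) = 0.0458
Q = 551000, so δQ = 0.0458 × 551000 = 25200.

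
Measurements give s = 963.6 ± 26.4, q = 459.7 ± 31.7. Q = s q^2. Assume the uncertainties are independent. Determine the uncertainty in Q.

Products/powers → add relative errors in quadrature, weighted by exponent:
  (1·δs/s)² = (1×0.0274)² = 0.000751;  (2·δq/q)² = (2×0.0690)² = 0.0190
δQ/Q = √(0.0198) = 0.141
Q = 2.036e+08, so δQ = 0.141 × 2.036e+08 = 2.86e+07.

2.86e+07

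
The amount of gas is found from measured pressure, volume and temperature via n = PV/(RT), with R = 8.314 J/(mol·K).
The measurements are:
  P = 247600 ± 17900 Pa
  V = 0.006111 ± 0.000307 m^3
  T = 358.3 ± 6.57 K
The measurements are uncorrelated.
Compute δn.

For a monomial n ∝ P, V, T^-1, fractional errors add in quadrature:
  (1·δP/P)² = (1×0.0723)² = 0.00523;  (1·δV/V)² = (1×0.0502)² = 0.00252;  (-1·δT/T)² = (-1×0.0183)² = 0.000336
δn/n = √(0.00809) = 0.0899
n = 0.5079 mol, so δn = 0.0899 × 0.5079 = 0.0457 mol.

0.0457 mol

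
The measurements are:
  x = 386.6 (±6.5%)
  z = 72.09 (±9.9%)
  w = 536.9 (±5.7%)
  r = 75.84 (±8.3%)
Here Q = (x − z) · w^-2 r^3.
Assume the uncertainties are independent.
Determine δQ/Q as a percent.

28.6%

Let u = x − z = 314.5. δu = √(δx² + δz²) = √(631 + 50.9) = 26.1, so δu/u = 0.0831.
Q is then a monomial in u, w, r:
δQ/Q = √((δu/u)² + (-2·δw/w)² + (3·δr/r)²) = √(0.00690 + 0.0130 + 0.0620) = 0.286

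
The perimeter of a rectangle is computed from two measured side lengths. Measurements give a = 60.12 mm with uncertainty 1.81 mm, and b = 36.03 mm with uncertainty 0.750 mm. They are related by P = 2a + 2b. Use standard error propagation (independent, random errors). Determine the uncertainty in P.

For a sum/difference, combine absolute errors in quadrature:
  (2·δa)² = 13.1;  (2·δb)² = 2.25
δP = √(15.4) = 3.92 mm

3.92 mm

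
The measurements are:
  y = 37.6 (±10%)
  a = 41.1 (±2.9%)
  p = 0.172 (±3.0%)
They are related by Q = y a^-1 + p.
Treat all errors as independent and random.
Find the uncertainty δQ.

Let w = y·a^-1 = 0.915. δw/w = √((1·δy/y)² + (-1·δa/a)²) = √(0.0100 + 0.000841) = 0.104, so δw = 0.0953.
Q = w + p: δQ = √(δw² + δp²) = √(0.00907 + 2.66e-05) = 0.0954

0.0954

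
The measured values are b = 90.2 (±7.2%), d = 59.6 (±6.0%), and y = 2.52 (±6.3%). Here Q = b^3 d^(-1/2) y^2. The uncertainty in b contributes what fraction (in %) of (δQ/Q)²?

(δQ/Q)² = (3·δb/b)² + (−½·δd/d)² + (2·δy/y)²
  b term: (3×0.0720)² = 0.0467
  d term: (-0.5×0.0600)² = 0.000900
  y term: (2×0.0630)² = 0.0159
Total = 0.0634. Share from b = 0.0467/0.0634 = 0.736.

73.6%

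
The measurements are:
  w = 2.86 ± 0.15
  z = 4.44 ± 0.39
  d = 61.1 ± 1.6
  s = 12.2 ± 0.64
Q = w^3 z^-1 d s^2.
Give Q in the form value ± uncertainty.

47900 ± 10100

Each factor contributes (exponent × relative error)² to (δQ/Q)²:
  (3·δw/w)² = (3×0.0524)² = 0.0248;  (-1·δz/z)² = (-1×0.0878)² = 0.00772;  (1·δd/d)² = (1×0.0262)² = 0.000686;  (2·δs/s)² = (2×0.0525)² = 0.0110
δQ/Q = √(0.0442) = 0.210
Q = 47900, so δQ = 0.210 × 47900 = 10100.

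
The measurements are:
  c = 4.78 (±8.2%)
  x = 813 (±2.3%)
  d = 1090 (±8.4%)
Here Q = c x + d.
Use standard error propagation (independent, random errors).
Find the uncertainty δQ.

343

Let p = c·x = 3890. δp/p = √((1·δc/c)² + (1·δx/x)²) = √(0.00672 + 0.000529) = 0.0852, so δp = 331.
Q = p + d: δQ = √(δp² + δd²) = √(1.1e+05 + 8380) = 343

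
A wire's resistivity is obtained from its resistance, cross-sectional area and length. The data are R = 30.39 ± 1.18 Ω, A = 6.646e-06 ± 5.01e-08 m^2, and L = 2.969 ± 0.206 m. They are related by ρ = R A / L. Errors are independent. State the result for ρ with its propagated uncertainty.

(6.803 ± 0.543) × 10^-5 Ω·m

ρ is a product of powers, so relative uncertainties combine in quadrature:
  (1·δR/R)² = (1×0.0388)² = 0.00151;  (1·δA/A)² = (1×0.00754)² = 5.68e-05;  (-1·δL/L)² = (-1×0.0694)² = 0.00481
δρ/ρ = √(0.00638) = 0.0799
ρ = 6.803e-05 Ω·m, so δρ = 0.0799 × 6.803e-05 = 5.43e-06 Ω·m.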